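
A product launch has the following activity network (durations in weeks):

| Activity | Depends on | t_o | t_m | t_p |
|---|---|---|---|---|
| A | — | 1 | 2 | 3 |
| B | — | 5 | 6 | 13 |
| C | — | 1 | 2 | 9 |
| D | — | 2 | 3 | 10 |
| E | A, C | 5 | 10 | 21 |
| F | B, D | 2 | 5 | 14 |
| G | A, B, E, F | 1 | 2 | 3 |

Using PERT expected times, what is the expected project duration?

te_A = (1 + 4·2 + 3)/6 = 12/6 = 2
te_B = (5 + 4·6 + 13)/6 = 42/6 = 7
te_C = (1 + 4·2 + 9)/6 = 18/6 = 3
te_D = (2 + 4·3 + 10)/6 = 24/6 = 4
te_E = (5 + 4·10 + 21)/6 = 66/6 = 11
te_F = (2 + 4·5 + 14)/6 = 36/6 = 6
te_G = (1 + 4·2 + 3)/6 = 12/6 = 2

Forward pass:
ES_A = 0; EF_A = 2
ES_B = 0; EF_B = 7
ES_C = 0; EF_C = 3
ES_D = 0; EF_D = 4
ES_E = max(EF_A=2, EF_C=3) = 3; EF_E = 3+11 = 14
ES_F = max(EF_B=7, EF_D=4) = 7; EF_F = 7+6 = 13
ES_G = max(EF_A=2, EF_B=7, EF_E=14, EF_F=13) = 14; EF_G = 14+2 = 16
Expected project duration μ = 16 weeks. Critical path: C → E → G.

16 weeks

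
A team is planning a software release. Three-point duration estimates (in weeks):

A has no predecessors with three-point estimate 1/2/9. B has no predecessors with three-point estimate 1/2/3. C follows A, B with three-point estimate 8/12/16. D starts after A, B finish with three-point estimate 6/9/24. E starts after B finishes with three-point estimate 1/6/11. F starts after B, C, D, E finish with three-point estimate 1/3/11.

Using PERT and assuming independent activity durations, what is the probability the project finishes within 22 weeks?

te_A = (1 + 4·2 + 9)/6 = 18/6 = 3; σ²_A = ((9−1)/6)² = 1.778
te_B = (1 + 4·2 + 3)/6 = 12/6 = 2; σ²_B = ((3−1)/6)² = 0.111
te_C = (8 + 4·12 + 16)/6 = 72/6 = 12; σ²_C = ((16−8)/6)² = 1.778
te_D = (6 + 4·9 + 24)/6 = 66/6 = 11; σ²_D = ((24−6)/6)² = 9.000
te_E = (1 + 4·6 + 11)/6 = 36/6 = 6; σ²_E = ((11−1)/6)² = 2.778
te_F = (1 + 4·3 + 11)/6 = 24/6 = 4; σ²_F = ((11−1)/6)² = 2.778

Forward pass:
ES_A = 0; EF_A = 3
ES_B = 0; EF_B = 2
ES_C = max(EF_A=3, EF_B=2) = 3; EF_C = 3+12 = 15
ES_D = max(EF_A=3, EF_B=2) = 3; EF_D = 3+11 = 14
ES_E = 2; EF_E = 2+6 = 8
ES_F = max(EF_B=2, EF_C=15, EF_D=14, EF_E=8) = 15; EF_F = 15+4 = 19
Expected project duration μ = 19 weeks. Critical path: A → C → F.

Variance along critical path = 1.778 + 1.778 + 2.778 = 6.333; σ = √6.333 = 2.517 weeks.
Z = (22 − 19) / 2.517 = 1.192
P(T ≤ 22) = Φ(1.192) ≈ 0.883

0.883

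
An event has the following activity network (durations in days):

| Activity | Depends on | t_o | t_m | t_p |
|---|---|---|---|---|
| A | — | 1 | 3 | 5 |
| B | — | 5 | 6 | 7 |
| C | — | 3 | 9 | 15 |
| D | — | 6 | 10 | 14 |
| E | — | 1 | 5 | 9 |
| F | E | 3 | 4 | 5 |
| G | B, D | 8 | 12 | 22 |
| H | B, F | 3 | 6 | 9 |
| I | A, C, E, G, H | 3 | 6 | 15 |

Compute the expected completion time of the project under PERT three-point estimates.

30 days

te_A = (1 + 4·3 + 5)/6 = 18/6 = 3
te_B = (5 + 4·6 + 7)/6 = 36/6 = 6
te_C = (3 + 4·9 + 15)/6 = 54/6 = 9
te_D = (6 + 4·10 + 14)/6 = 60/6 = 10
te_E = (1 + 4·5 + 9)/6 = 30/6 = 5
te_F = (3 + 4·4 + 5)/6 = 24/6 = 4
te_G = (8 + 4·12 + 22)/6 = 78/6 = 13
te_H = (3 + 4·6 + 9)/6 = 36/6 = 6
te_I = (3 + 4·6 + 15)/6 = 42/6 = 7

Forward pass:
ES_A = 0; EF_A = 3
ES_B = 0; EF_B = 6
ES_C = 0; EF_C = 9
ES_D = 0; EF_D = 10
ES_E = 0; EF_E = 5
ES_F = 5; EF_F = 5+4 = 9
ES_G = max(EF_B=6, EF_D=10) = 10; EF_G = 10+13 = 23
ES_H = max(EF_B=6, EF_F=9) = 9; EF_H = 9+6 = 15
ES_I = max(EF_A=3, EF_C=9, EF_E=5, EF_G=23, EF_H=15) = 23; EF_I = 23+7 = 30
Expected project duration μ = 30 days. Critical path: D → G → I.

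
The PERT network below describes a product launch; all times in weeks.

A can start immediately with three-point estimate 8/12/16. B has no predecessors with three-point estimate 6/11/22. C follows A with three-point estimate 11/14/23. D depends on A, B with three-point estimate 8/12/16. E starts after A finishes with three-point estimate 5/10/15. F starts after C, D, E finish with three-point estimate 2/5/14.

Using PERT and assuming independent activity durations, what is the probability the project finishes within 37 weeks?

te_A = (8 + 4·12 + 16)/6 = 72/6 = 12; σ²_A = ((16−8)/6)² = 1.778
te_B = (6 + 4·11 + 22)/6 = 72/6 = 12; σ²_B = ((22−6)/6)² = 7.111
te_C = (11 + 4·14 + 23)/6 = 90/6 = 15; σ²_C = ((23−11)/6)² = 4.000
te_D = (8 + 4·12 + 16)/6 = 72/6 = 12; σ²_D = ((16−8)/6)² = 1.778
te_E = (5 + 4·10 + 15)/6 = 60/6 = 10; σ²_E = ((15−5)/6)² = 2.778
te_F = (2 + 4·5 + 14)/6 = 36/6 = 6; σ²_F = ((14−2)/6)² = 4.000

Forward pass:
ES_A = 0; EF_A = 12
ES_B = 0; EF_B = 12
ES_C = 12; EF_C = 12+15 = 27
ES_D = max(EF_A=12, EF_B=12) = 12; EF_D = 12+12 = 24
ES_E = 12; EF_E = 12+10 = 22
ES_F = max(EF_C=27, EF_D=24, EF_E=22) = 27; EF_F = 27+6 = 33
Expected project duration μ = 33 weeks. Critical path: A → C → F.

Variance along critical path = 1.778 + 4.000 + 4.000 = 9.778; σ = √9.778 = 3.127 weeks.
Z = (37 − 33) / 3.127 = 1.279
P(T ≤ 37) = Φ(1.279) ≈ 0.900

0.900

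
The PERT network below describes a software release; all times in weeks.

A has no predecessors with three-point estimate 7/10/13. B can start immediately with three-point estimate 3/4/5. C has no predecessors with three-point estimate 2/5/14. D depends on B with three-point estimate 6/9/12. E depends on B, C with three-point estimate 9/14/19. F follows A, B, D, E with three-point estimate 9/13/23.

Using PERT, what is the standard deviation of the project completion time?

te_A = (7 + 4·10 + 13)/6 = 60/6 = 10; σ²_A = ((13−7)/6)² = 1.000
te_B = (3 + 4·4 + 5)/6 = 24/6 = 4; σ²_B = ((5−3)/6)² = 0.111
te_C = (2 + 4·5 + 14)/6 = 36/6 = 6; σ²_C = ((14−2)/6)² = 4.000
te_D = (6 + 4·9 + 12)/6 = 54/6 = 9; σ²_D = ((12−6)/6)² = 1.000
te_E = (9 + 4·14 + 19)/6 = 84/6 = 14; σ²_E = ((19−9)/6)² = 2.778
te_F = (9 + 4·13 + 23)/6 = 84/6 = 14; σ²_F = ((23−9)/6)² = 5.444

Forward pass:
ES_A = 0; EF_A = 10
ES_B = 0; EF_B = 4
ES_C = 0; EF_C = 6
ES_D = 4; EF_D = 4+9 = 13
ES_E = max(EF_B=4, EF_C=6) = 6; EF_E = 6+14 = 20
ES_F = max(EF_A=10, EF_B=4, EF_D=13, EF_E=20) = 20; EF_F = 20+14 = 34
Expected project duration μ = 34 weeks. Critical path: C → E → F.

Variance along critical path = 4.000 + 2.778 + 5.444 = 12.222
σ = √12.222 = 3.496 weeks

3.50 weeks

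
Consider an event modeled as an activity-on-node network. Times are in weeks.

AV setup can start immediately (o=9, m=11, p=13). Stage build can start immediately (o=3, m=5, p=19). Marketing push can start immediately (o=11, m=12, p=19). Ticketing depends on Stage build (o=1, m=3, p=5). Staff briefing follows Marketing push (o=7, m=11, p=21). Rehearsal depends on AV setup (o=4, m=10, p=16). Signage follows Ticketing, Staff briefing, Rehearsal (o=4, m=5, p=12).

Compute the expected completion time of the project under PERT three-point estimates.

te_AV setup = (9 + 4·11 + 13)/6 = 66/6 = 11
te_Stage build = (3 + 4·5 + 19)/6 = 42/6 = 7
te_Marketing push = (11 + 4·12 + 19)/6 = 78/6 = 13
te_Ticketing = (1 + 4·3 + 5)/6 = 18/6 = 3
te_Staff briefing = (7 + 4·11 + 21)/6 = 72/6 = 12
te_Rehearsal = (4 + 4·10 + 16)/6 = 60/6 = 10
te_Signage = (4 + 4·5 + 12)/6 = 36/6 = 6

Forward pass:
ES_AV setup = 0; EF_AV setup = 11
ES_Stage build = 0; EF_Stage build = 7
ES_Marketing push = 0; EF_Marketing push = 13
ES_Ticketing = 7; EF_Ticketing = 7+3 = 10
ES_Staff briefing = 13; EF_Staff briefing = 13+12 = 25
ES_Rehearsal = 11; EF_Rehearsal = 11+10 = 21
ES_Signage = max(EF_Ticketing=10, EF_Staff briefing=25, EF_Rehearsal=21) = 25; EF_Signage = 25+6 = 31
Expected project duration μ = 31 weeks. Critical path: Marketing push → Staff briefing → Signage.

31 weeks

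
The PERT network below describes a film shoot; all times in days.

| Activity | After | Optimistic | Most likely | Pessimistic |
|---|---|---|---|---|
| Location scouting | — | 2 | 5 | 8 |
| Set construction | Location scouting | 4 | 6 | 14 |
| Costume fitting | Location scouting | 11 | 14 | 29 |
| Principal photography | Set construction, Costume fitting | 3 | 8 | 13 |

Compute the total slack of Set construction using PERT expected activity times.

te_Location scouting = (2 + 4·5 + 8)/6 = 30/6 = 5
te_Set construction = (4 + 4·6 + 14)/6 = 42/6 = 7
te_Costume fitting = (11 + 4·14 + 29)/6 = 96/6 = 16
te_Principal photography = (3 + 4·8 + 13)/6 = 48/6 = 8

Forward pass:
ES_Location scouting = 0; EF_Location scouting = 5
ES_Set construction = 5; EF_Set construction = 5+7 = 12
ES_Costume fitting = 5; EF_Costume fitting = 5+16 = 21
ES_Principal photography = max(EF_Set construction=12, EF_Costume fitting=21) = 21; EF_Principal photography = 21+8 = 29
Expected project duration μ = 29 days. Critical path: Location scouting → Costume fitting → Principal photography.

Backward pass:
LF_Principal photography = 29; LS_Principal photography = 29−8 = 21
LF_Costume fitting = LS_Principal photography = 21; LS_Costume fitting = 21−16 = 5
LF_Set construction = LS_Principal photography = 21; LS_Set construction = 21−7 = 14
LF_Location scouting = min(LS_Set construction=14, LS_Costume fitting=5) = 5; LS_Location scouting = 5−5 = 0
Slack_Set construction = LS_Set construction − ES_Set construction = 14 − 5 = 9

9 days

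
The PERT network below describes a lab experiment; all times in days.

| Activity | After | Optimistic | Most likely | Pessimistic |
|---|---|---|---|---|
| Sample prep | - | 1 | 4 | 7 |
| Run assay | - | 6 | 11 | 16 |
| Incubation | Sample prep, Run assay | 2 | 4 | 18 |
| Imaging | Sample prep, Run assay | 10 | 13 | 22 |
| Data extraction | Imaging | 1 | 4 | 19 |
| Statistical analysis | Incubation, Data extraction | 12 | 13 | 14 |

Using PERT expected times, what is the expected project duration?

44 days

te_Sample prep = (1 + 4·4 + 7)/6 = 24/6 = 4
te_Run assay = (6 + 4·11 + 16)/6 = 66/6 = 11
te_Incubation = (2 + 4·4 + 18)/6 = 36/6 = 6
te_Imaging = (10 + 4·13 + 22)/6 = 84/6 = 14
te_Data extraction = (1 + 4·4 + 19)/6 = 36/6 = 6
te_Statistical analysis = (12 + 4·13 + 14)/6 = 78/6 = 13

Forward pass:
ES_Sample prep = 0; EF_Sample prep = 4
ES_Run assay = 0; EF_Run assay = 11
ES_Incubation = max(EF_Sample prep=4, EF_Run assay=11) = 11; EF_Incubation = 11+6 = 17
ES_Imaging = max(EF_Sample prep=4, EF_Run assay=11) = 11; EF_Imaging = 11+14 = 25
ES_Data extraction = 25; EF_Data extraction = 25+6 = 31
ES_Statistical analysis = max(EF_Incubation=17, EF_Data extraction=31) = 31; EF_Statistical analysis = 31+13 = 44
Expected project duration μ = 44 days. Critical path: Run assay → Imaging → Data extraction → Statistical analysis.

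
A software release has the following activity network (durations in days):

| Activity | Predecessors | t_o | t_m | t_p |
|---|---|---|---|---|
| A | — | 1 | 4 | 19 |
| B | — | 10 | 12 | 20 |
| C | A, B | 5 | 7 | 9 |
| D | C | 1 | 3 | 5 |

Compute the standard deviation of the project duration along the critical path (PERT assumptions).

1.91 days

te_A = (1 + 4·4 + 19)/6 = 36/6 = 6; σ²_A = ((19−1)/6)² = 9.000
te_B = (10 + 4·12 + 20)/6 = 78/6 = 13; σ²_B = ((20−10)/6)² = 2.778
te_C = (5 + 4·7 + 9)/6 = 42/6 = 7; σ²_C = ((9−5)/6)² = 0.444
te_D = (1 + 4·3 + 5)/6 = 18/6 = 3; σ²_D = ((5−1)/6)² = 0.444

Forward pass:
ES_A = 0; EF_A = 6
ES_B = 0; EF_B = 13
ES_C = max(EF_A=6, EF_B=13) = 13; EF_C = 13+7 = 20
ES_D = 20; EF_D = 20+3 = 23
Expected project duration μ = 23 days. Critical path: B → C → D.

Variance along critical path = 2.778 + 0.444 + 0.444 = 3.667
σ = √3.667 = 1.915 days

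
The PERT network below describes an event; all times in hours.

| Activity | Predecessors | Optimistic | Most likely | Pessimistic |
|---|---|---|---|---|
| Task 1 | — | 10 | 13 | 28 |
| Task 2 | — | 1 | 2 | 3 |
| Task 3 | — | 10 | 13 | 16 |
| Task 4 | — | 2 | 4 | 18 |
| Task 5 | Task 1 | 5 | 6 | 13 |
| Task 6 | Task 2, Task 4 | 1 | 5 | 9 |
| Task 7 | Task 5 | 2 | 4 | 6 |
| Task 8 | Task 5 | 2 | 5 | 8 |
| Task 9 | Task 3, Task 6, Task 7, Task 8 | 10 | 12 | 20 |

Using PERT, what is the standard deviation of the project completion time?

te_Task 1 = (10 + 4·13 + 28)/6 = 90/6 = 15; σ²_Task 1 = ((28−10)/6)² = 9.000
te_Task 2 = (1 + 4·2 + 3)/6 = 12/6 = 2; σ²_Task 2 = ((3−1)/6)² = 0.111
te_Task 3 = (10 + 4·13 + 16)/6 = 78/6 = 13; σ²_Task 3 = ((16−10)/6)² = 1.000
te_Task 4 = (2 + 4·4 + 18)/6 = 36/6 = 6; σ²_Task 4 = ((18−2)/6)² = 7.111
te_Task 5 = (5 + 4·6 + 13)/6 = 42/6 = 7; σ²_Task 5 = ((13−5)/6)² = 1.778
te_Task 6 = (1 + 4·5 + 9)/6 = 30/6 = 5; σ²_Task 6 = ((9−1)/6)² = 1.778
te_Task 7 = (2 + 4·4 + 6)/6 = 24/6 = 4; σ²_Task 7 = ((6−2)/6)² = 0.444
te_Task 8 = (2 + 4·5 + 8)/6 = 30/6 = 5; σ²_Task 8 = ((8−2)/6)² = 1.000
te_Task 9 = (10 + 4·12 + 20)/6 = 78/6 = 13; σ²_Task 9 = ((20−10)/6)² = 2.778

Forward pass:
ES_Task 1 = 0; EF_Task 1 = 15
ES_Task 2 = 0; EF_Task 2 = 2
ES_Task 3 = 0; EF_Task 3 = 13
ES_Task 4 = 0; EF_Task 4 = 6
ES_Task 5 = 15; EF_Task 5 = 15+7 = 22
ES_Task 6 = max(EF_Task 2=2, EF_Task 4=6) = 6; EF_Task 6 = 6+5 = 11
ES_Task 7 = 22; EF_Task 7 = 22+4 = 26
ES_Task 8 = 22; EF_Task 8 = 22+5 = 27
ES_Task 9 = max(EF_Task 3=13, EF_Task 6=11, EF_Task 7=26, EF_Task 8=27) = 27; EF_Task 9 = 27+13 = 40
Expected project duration μ = 40 hours. Critical path: Task 1 → Task 5 → Task 8 → Task 9.

Variance along critical path = 9.000 + 1.778 + 1.000 + 2.778 = 14.556
σ = √14.556 = 3.815 hours

3.82 hours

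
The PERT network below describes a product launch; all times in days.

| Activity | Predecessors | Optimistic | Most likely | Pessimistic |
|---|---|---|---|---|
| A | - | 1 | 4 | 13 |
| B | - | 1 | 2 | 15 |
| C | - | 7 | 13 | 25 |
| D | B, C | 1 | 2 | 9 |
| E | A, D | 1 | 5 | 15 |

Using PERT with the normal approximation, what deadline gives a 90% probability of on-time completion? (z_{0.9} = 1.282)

28.2 days

te_A = (1 + 4·4 + 13)/6 = 30/6 = 5; σ²_A = ((13−1)/6)² = 4.000
te_B = (1 + 4·2 + 15)/6 = 24/6 = 4; σ²_B = ((15−1)/6)² = 5.444
te_C = (7 + 4·13 + 25)/6 = 84/6 = 14; σ²_C = ((25−7)/6)² = 9.000
te_D = (1 + 4·2 + 9)/6 = 18/6 = 3; σ²_D = ((9−1)/6)² = 1.778
te_E = (1 + 4·5 + 15)/6 = 36/6 = 6; σ²_E = ((15−1)/6)² = 5.444

Forward pass:
ES_A = 0; EF_A = 5
ES_B = 0; EF_B = 4
ES_C = 0; EF_C = 14
ES_D = max(EF_B=4, EF_C=14) = 14; EF_D = 14+3 = 17
ES_E = max(EF_A=5, EF_D=17) = 17; EF_E = 17+6 = 23
Expected project duration μ = 23 days. Critical path: C → D → E.

Variance along critical path = 9.000 + 1.778 + 5.444 = 16.222; σ = 4.028 days.
D = μ + z·σ = 23 + 1.282·4.028 = 28.2 days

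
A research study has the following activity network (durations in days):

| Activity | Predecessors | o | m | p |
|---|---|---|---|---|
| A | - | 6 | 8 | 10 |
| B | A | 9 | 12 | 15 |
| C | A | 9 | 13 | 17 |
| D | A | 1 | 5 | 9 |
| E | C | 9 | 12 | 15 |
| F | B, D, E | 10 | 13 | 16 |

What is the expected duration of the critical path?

46 days

te_A = (6 + 4·8 + 10)/6 = 48/6 = 8
te_B = (9 + 4·12 + 15)/6 = 72/6 = 12
te_C = (9 + 4·13 + 17)/6 = 78/6 = 13
te_D = (1 + 4·5 + 9)/6 = 30/6 = 5
te_E = (9 + 4·12 + 15)/6 = 72/6 = 12
te_F = (10 + 4·13 + 16)/6 = 78/6 = 13

Forward pass:
ES_A = 0; EF_A = 8
ES_B = 8; EF_B = 8+12 = 20
ES_C = 8; EF_C = 8+13 = 21
ES_D = 8; EF_D = 8+5 = 13
ES_E = 21; EF_E = 21+12 = 33
ES_F = max(EF_B=20, EF_D=13, EF_E=33) = 33; EF_F = 33+13 = 46
Expected project duration μ = 46 days. Critical path: A → C → E → F.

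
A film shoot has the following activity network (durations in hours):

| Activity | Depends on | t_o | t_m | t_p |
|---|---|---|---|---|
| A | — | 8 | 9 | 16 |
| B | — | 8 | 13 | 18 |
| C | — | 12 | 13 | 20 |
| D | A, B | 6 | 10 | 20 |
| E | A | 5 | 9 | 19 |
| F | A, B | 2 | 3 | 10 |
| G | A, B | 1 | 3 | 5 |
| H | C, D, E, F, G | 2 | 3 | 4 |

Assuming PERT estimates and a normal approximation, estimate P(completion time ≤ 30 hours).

te_A = (8 + 4·9 + 16)/6 = 60/6 = 10; σ²_A = ((16−8)/6)² = 1.778
te_B = (8 + 4·13 + 18)/6 = 78/6 = 13; σ²_B = ((18−8)/6)² = 2.778
te_C = (12 + 4·13 + 20)/6 = 84/6 = 14; σ²_C = ((20−12)/6)² = 1.778
te_D = (6 + 4·10 + 20)/6 = 66/6 = 11; σ²_D = ((20−6)/6)² = 5.444
te_E = (5 + 4·9 + 19)/6 = 60/6 = 10; σ²_E = ((19−5)/6)² = 5.444
te_F = (2 + 4·3 + 10)/6 = 24/6 = 4; σ²_F = ((10−2)/6)² = 1.778
te_G = (1 + 4·3 + 5)/6 = 18/6 = 3; σ²_G = ((5−1)/6)² = 0.444
te_H = (2 + 4·3 + 4)/6 = 18/6 = 3; σ²_H = ((4−2)/6)² = 0.111

Forward pass:
ES_A = 0; EF_A = 10
ES_B = 0; EF_B = 13
ES_C = 0; EF_C = 14
ES_D = max(EF_A=10, EF_B=13) = 13; EF_D = 13+11 = 24
ES_E = 10; EF_E = 10+10 = 20
ES_F = max(EF_A=10, EF_B=13) = 13; EF_F = 13+4 = 17
ES_G = max(EF_A=10, EF_B=13) = 13; EF_G = 13+3 = 16
ES_H = max(EF_C=14, EF_D=24, EF_E=20, EF_F=17, EF_G=16) = 24; EF_H = 24+3 = 27
Expected project duration μ = 27 hours. Critical path: B → D → H.

Variance along critical path = 2.778 + 5.444 + 0.111 = 8.333; σ = √8.333 = 2.887 hours.
Z = (30 − 27) / 2.887 = 1.039
P(T ≤ 30) = Φ(1.039) ≈ 0.851

0.851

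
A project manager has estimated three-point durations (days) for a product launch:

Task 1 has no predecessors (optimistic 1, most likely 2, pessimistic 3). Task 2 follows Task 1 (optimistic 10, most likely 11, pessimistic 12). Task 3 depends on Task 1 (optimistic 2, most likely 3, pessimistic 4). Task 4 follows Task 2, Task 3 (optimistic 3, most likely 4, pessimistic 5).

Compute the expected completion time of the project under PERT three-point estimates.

te_Task 1 = (1 + 4·2 + 3)/6 = 12/6 = 2
te_Task 2 = (10 + 4·11 + 12)/6 = 66/6 = 11
te_Task 3 = (2 + 4·3 + 4)/6 = 18/6 = 3
te_Task 4 = (3 + 4·4 + 5)/6 = 24/6 = 4

Forward pass:
ES_Task 1 = 0; EF_Task 1 = 2
ES_Task 2 = 2; EF_Task 2 = 2+11 = 13
ES_Task 3 = 2; EF_Task 3 = 2+3 = 5
ES_Task 4 = max(EF_Task 2=13, EF_Task 3=5) = 13; EF_Task 4 = 13+4 = 17
Expected project duration μ = 17 days. Critical path: Task 1 → Task 2 → Task 4.

17 days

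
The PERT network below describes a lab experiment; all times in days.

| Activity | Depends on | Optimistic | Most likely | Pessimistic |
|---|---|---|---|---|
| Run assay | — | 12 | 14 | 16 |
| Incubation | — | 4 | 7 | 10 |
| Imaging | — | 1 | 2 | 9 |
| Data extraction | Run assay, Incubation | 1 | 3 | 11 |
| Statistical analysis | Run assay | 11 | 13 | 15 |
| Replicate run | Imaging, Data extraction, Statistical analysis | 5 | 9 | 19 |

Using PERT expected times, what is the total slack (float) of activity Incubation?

16 days

te_Run assay = (12 + 4·14 + 16)/6 = 84/6 = 14
te_Incubation = (4 + 4·7 + 10)/6 = 42/6 = 7
te_Imaging = (1 + 4·2 + 9)/6 = 18/6 = 3
te_Data extraction = (1 + 4·3 + 11)/6 = 24/6 = 4
te_Statistical analysis = (11 + 4·13 + 15)/6 = 78/6 = 13
te_Replicate run = (5 + 4·9 + 19)/6 = 60/6 = 10

Forward pass:
ES_Run assay = 0; EF_Run assay = 14
ES_Incubation = 0; EF_Incubation = 7
ES_Imaging = 0; EF_Imaging = 3
ES_Data extraction = max(EF_Run assay=14, EF_Incubation=7) = 14; EF_Data extraction = 14+4 = 18
ES_Statistical analysis = 14; EF_Statistical analysis = 14+13 = 27
ES_Replicate run = max(EF_Imaging=3, EF_Data extraction=18, EF_Statistical analysis=27) = 27; EF_Replicate run = 27+10 = 37
Expected project duration μ = 37 days. Critical path: Run assay → Statistical analysis → Replicate run.

Backward pass:
LF_Replicate run = 37; LS_Replicate run = 37−10 = 27
LF_Statistical analysis = LS_Replicate run = 27; LS_Statistical analysis = 27−13 = 14
LF_Data extraction = LS_Replicate run = 27; LS_Data extraction = 27−4 = 23
LF_Imaging = LS_Replicate run = 27; LS_Imaging = 27−3 = 24
LF_Incubation = LS_Data extraction = 23; LS_Incubation = 23−7 = 16
LF_Run assay = min(LS_Data extraction=23, LS_Statistical analysis=14) = 14; LS_Run assay = 14−14 = 0
Slack_Incubation = LS_Incubation − ES_Incubation = 16 − 0 = 16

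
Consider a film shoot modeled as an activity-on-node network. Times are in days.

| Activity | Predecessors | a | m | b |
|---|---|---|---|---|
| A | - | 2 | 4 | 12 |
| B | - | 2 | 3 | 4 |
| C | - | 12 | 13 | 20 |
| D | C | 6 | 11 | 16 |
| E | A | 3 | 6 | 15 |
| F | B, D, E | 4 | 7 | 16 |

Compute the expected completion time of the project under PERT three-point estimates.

te_A = (2 + 4·4 + 12)/6 = 30/6 = 5
te_B = (2 + 4·3 + 4)/6 = 18/6 = 3
te_C = (12 + 4·13 + 20)/6 = 84/6 = 14
te_D = (6 + 4·11 + 16)/6 = 66/6 = 11
te_E = (3 + 4·6 + 15)/6 = 42/6 = 7
te_F = (4 + 4·7 + 16)/6 = 48/6 = 8

Forward pass:
ES_A = 0; EF_A = 5
ES_B = 0; EF_B = 3
ES_C = 0; EF_C = 14
ES_D = 14; EF_D = 14+11 = 25
ES_E = 5; EF_E = 5+7 = 12
ES_F = max(EF_B=3, EF_D=25, EF_E=12) = 25; EF_F = 25+8 = 33
Expected project duration μ = 33 days. Critical path: C → D → F.

33 days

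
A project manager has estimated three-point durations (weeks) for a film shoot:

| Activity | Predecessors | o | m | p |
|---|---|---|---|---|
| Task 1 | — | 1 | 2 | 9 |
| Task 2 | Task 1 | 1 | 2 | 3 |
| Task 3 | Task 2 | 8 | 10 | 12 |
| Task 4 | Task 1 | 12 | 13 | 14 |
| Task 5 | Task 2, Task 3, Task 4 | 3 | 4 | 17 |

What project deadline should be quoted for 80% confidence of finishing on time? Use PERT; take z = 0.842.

te_Task 1 = (1 + 4·2 + 9)/6 = 18/6 = 3; σ²_Task 1 = ((9−1)/6)² = 1.778
te_Task 2 = (1 + 4·2 + 3)/6 = 12/6 = 2; σ²_Task 2 = ((3−1)/6)² = 0.111
te_Task 3 = (8 + 4·10 + 12)/6 = 60/6 = 10; σ²_Task 3 = ((12−8)/6)² = 0.444
te_Task 4 = (12 + 4·13 + 14)/6 = 78/6 = 13; σ²_Task 4 = ((14−12)/6)² = 0.111
te_Task 5 = (3 + 4·4 + 17)/6 = 36/6 = 6; σ²_Task 5 = ((17−3)/6)² = 5.444

Forward pass:
ES_Task 1 = 0; EF_Task 1 = 3
ES_Task 2 = 3; EF_Task 2 = 3+2 = 5
ES_Task 3 = 5; EF_Task 3 = 5+10 = 15
ES_Task 4 = 3; EF_Task 4 = 3+13 = 16
ES_Task 5 = max(EF_Task 2=5, EF_Task 3=15, EF_Task 4=16) = 16; EF_Task 5 = 16+6 = 22
Expected project duration μ = 22 weeks. Critical path: Task 1 → Task 4 → Task 5.

Variance along critical path = 1.778 + 0.111 + 5.444 = 7.333; σ = 2.708 weeks.
D = μ + z·σ = 22 + 0.842·2.708 = 24.3 weeks

24.3 weeks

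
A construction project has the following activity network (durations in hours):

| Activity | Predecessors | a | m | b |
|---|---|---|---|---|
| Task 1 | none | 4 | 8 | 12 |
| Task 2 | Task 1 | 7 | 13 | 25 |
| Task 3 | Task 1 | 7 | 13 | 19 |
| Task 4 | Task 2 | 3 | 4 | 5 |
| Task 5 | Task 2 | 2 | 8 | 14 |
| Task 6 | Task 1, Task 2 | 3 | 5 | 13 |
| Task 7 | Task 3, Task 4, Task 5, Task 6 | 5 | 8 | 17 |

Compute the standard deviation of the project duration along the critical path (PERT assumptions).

te_Task 1 = (4 + 4·8 + 12)/6 = 48/6 = 8; σ²_Task 1 = ((12−4)/6)² = 1.778
te_Task 2 = (7 + 4·13 + 25)/6 = 84/6 = 14; σ²_Task 2 = ((25−7)/6)² = 9.000
te_Task 3 = (7 + 4·13 + 19)/6 = 78/6 = 13; σ²_Task 3 = ((19−7)/6)² = 4.000
te_Task 4 = (3 + 4·4 + 5)/6 = 24/6 = 4; σ²_Task 4 = ((5−3)/6)² = 0.111
te_Task 5 = (2 + 4·8 + 14)/6 = 48/6 = 8; σ²_Task 5 = ((14−2)/6)² = 4.000
te_Task 6 = (3 + 4·5 + 13)/6 = 36/6 = 6; σ²_Task 6 = ((13−3)/6)² = 2.778
te_Task 7 = (5 + 4·8 + 17)/6 = 54/6 = 9; σ²_Task 7 = ((17−5)/6)² = 4.000

Forward pass:
ES_Task 1 = 0; EF_Task 1 = 8
ES_Task 2 = 8; EF_Task 2 = 8+14 = 22
ES_Task 3 = 8; EF_Task 3 = 8+13 = 21
ES_Task 4 = 22; EF_Task 4 = 22+4 = 26
ES_Task 5 = 22; EF_Task 5 = 22+8 = 30
ES_Task 6 = max(EF_Task 1=8, EF_Task 2=22) = 22; EF_Task 6 = 22+6 = 28
ES_Task 7 = max(EF_Task 3=21, EF_Task 4=26, EF_Task 5=30, EF_Task 6=28) = 30; EF_Task 7 = 30+9 = 39
Expected project duration μ = 39 hours. Critical path: Task 1 → Task 2 → Task 5 → Task 7.

Variance along critical path = 1.778 + 9.000 + 4.000 + 4.000 = 18.778
σ = √18.778 = 4.333 hours

4.33 hours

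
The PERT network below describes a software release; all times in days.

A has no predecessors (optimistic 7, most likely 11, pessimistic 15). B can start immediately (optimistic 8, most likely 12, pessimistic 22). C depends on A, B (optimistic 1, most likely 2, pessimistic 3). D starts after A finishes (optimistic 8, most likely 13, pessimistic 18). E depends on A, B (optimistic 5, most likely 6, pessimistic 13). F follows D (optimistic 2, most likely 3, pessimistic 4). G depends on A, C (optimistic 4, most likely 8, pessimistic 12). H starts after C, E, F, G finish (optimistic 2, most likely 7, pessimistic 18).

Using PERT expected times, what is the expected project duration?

35 days

te_A = (7 + 4·11 + 15)/6 = 66/6 = 11
te_B = (8 + 4·12 + 22)/6 = 78/6 = 13
te_C = (1 + 4·2 + 3)/6 = 12/6 = 2
te_D = (8 + 4·13 + 18)/6 = 78/6 = 13
te_E = (5 + 4·6 + 13)/6 = 42/6 = 7
te_F = (2 + 4·3 + 4)/6 = 18/6 = 3
te_G = (4 + 4·8 + 12)/6 = 48/6 = 8
te_H = (2 + 4·7 + 18)/6 = 48/6 = 8

Forward pass:
ES_A = 0; EF_A = 11
ES_B = 0; EF_B = 13
ES_C = max(EF_A=11, EF_B=13) = 13; EF_C = 13+2 = 15
ES_D = 11; EF_D = 11+13 = 24
ES_E = max(EF_A=11, EF_B=13) = 13; EF_E = 13+7 = 20
ES_F = 24; EF_F = 24+3 = 27
ES_G = max(EF_A=11, EF_C=15) = 15; EF_G = 15+8 = 23
ES_H = max(EF_C=15, EF_E=20, EF_F=27, EF_G=23) = 27; EF_H = 27+8 = 35
Expected project duration μ = 35 days. Critical path: A → D → F → H.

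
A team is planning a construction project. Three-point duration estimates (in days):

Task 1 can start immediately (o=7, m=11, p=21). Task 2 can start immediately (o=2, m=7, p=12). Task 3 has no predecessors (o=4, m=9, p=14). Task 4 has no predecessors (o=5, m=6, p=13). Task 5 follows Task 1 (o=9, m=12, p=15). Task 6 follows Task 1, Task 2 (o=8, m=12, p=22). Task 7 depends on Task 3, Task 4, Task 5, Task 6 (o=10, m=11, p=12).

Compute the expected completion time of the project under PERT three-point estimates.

te_Task 1 = (7 + 4·11 + 21)/6 = 72/6 = 12
te_Task 2 = (2 + 4·7 + 12)/6 = 42/6 = 7
te_Task 3 = (4 + 4·9 + 14)/6 = 54/6 = 9
te_Task 4 = (5 + 4·6 + 13)/6 = 42/6 = 7
te_Task 5 = (9 + 4·12 + 15)/6 = 72/6 = 12
te_Task 6 = (8 + 4·12 + 22)/6 = 78/6 = 13
te_Task 7 = (10 + 4·11 + 12)/6 = 66/6 = 11

Forward pass:
ES_Task 1 = 0; EF_Task 1 = 12
ES_Task 2 = 0; EF_Task 2 = 7
ES_Task 3 = 0; EF_Task 3 = 9
ES_Task 4 = 0; EF_Task 4 = 7
ES_Task 5 = 12; EF_Task 5 = 12+12 = 24
ES_Task 6 = max(EF_Task 1=12, EF_Task 2=7) = 12; EF_Task 6 = 12+13 = 25
ES_Task 7 = max(EF_Task 3=9, EF_Task 4=7, EF_Task 5=24, EF_Task 6=25) = 25; EF_Task 7 = 25+11 = 36
Expected project duration μ = 36 days. Critical path: Task 1 → Task 6 → Task 7.

36 days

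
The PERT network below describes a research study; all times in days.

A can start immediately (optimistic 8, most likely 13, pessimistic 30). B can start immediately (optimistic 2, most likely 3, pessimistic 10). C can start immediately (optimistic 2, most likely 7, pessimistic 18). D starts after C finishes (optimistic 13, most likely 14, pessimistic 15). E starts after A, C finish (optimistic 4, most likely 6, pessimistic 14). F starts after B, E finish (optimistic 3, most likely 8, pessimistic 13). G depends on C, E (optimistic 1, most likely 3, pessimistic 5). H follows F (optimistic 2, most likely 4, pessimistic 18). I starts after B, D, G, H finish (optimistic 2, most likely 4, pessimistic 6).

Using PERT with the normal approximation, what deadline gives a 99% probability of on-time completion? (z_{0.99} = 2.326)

52.0 days

te_A = (8 + 4·13 + 30)/6 = 90/6 = 15; σ²_A = ((30−8)/6)² = 13.444
te_B = (2 + 4·3 + 10)/6 = 24/6 = 4; σ²_B = ((10−2)/6)² = 1.778
te_C = (2 + 4·7 + 18)/6 = 48/6 = 8; σ²_C = ((18−2)/6)² = 7.111
te_D = (13 + 4·14 + 15)/6 = 84/6 = 14; σ²_D = ((15−13)/6)² = 0.111
te_E = (4 + 4·6 + 14)/6 = 42/6 = 7; σ²_E = ((14−4)/6)² = 2.778
te_F = (3 + 4·8 + 13)/6 = 48/6 = 8; σ²_F = ((13−3)/6)² = 2.778
te_G = (1 + 4·3 + 5)/6 = 18/6 = 3; σ²_G = ((5−1)/6)² = 0.444
te_H = (2 + 4·4 + 18)/6 = 36/6 = 6; σ²_H = ((18−2)/6)² = 7.111
te_I = (2 + 4·4 + 6)/6 = 24/6 = 4; σ²_I = ((6−2)/6)² = 0.444

Forward pass:
ES_A = 0; EF_A = 15
ES_B = 0; EF_B = 4
ES_C = 0; EF_C = 8
ES_D = 8; EF_D = 8+14 = 22
ES_E = max(EF_A=15, EF_C=8) = 15; EF_E = 15+7 = 22
ES_F = max(EF_B=4, EF_E=22) = 22; EF_F = 22+8 = 30
ES_G = max(EF_C=8, EF_E=22) = 22; EF_G = 22+3 = 25
ES_H = 30; EF_H = 30+6 = 36
ES_I = max(EF_B=4, EF_D=22, EF_G=25, EF_H=36) = 36; EF_I = 36+4 = 40
Expected project duration μ = 40 days. Critical path: A → E → F → H → I.

Variance along critical path = 13.444 + 2.778 + 2.778 + 7.111 + 0.444 = 26.556; σ = 5.153 days.
D = μ + z·σ = 40 + 2.326·5.153 = 52.0 days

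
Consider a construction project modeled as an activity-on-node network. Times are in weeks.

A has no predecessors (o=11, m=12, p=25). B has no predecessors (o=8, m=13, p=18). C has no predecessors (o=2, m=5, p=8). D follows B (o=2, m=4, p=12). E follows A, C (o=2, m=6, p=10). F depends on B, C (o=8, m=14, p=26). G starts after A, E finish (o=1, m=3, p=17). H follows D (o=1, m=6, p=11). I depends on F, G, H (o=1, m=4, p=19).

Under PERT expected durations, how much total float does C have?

te_A = (11 + 4·12 + 25)/6 = 84/6 = 14
te_B = (8 + 4·13 + 18)/6 = 78/6 = 13
te_C = (2 + 4·5 + 8)/6 = 30/6 = 5
te_D = (2 + 4·4 + 12)/6 = 30/6 = 5
te_E = (2 + 4·6 + 10)/6 = 36/6 = 6
te_F = (8 + 4·14 + 26)/6 = 90/6 = 15
te_G = (1 + 4·3 + 17)/6 = 30/6 = 5
te_H = (1 + 4·6 + 11)/6 = 36/6 = 6
te_I = (1 + 4·4 + 19)/6 = 36/6 = 6

Forward pass:
ES_A = 0; EF_A = 14
ES_B = 0; EF_B = 13
ES_C = 0; EF_C = 5
ES_D = 13; EF_D = 13+5 = 18
ES_E = max(EF_A=14, EF_C=5) = 14; EF_E = 14+6 = 20
ES_F = max(EF_B=13, EF_C=5) = 13; EF_F = 13+15 = 28
ES_G = max(EF_A=14, EF_E=20) = 20; EF_G = 20+5 = 25
ES_H = 18; EF_H = 18+6 = 24
ES_I = max(EF_F=28, EF_G=25, EF_H=24) = 28; EF_I = 28+6 = 34
Expected project duration μ = 34 weeks. Critical path: B → F → I.

Backward pass:
LF_I = 34; LS_I = 34−6 = 28
LF_H = LS_I = 28; LS_H = 28−6 = 22
LF_G = LS_I = 28; LS_G = 28−5 = 23
LF_F = LS_I = 28; LS_F = 28−15 = 13
LF_E = LS_G = 23; LS_E = 23−6 = 17
LF_D = LS_H = 22; LS_D = 22−5 = 17
LF_C = min(LS_E=17, LS_F=13) = 13; LS_C = 13−5 = 8
LF_B = min(LS_D=17, LS_F=13) = 13; LS_B = 13−13 = 0
LF_A = min(LS_E=17, LS_G=23) = 17; LS_A = 17−14 = 3
Slack_C = LS_C − ES_C = 8 − 0 = 8

8 weeks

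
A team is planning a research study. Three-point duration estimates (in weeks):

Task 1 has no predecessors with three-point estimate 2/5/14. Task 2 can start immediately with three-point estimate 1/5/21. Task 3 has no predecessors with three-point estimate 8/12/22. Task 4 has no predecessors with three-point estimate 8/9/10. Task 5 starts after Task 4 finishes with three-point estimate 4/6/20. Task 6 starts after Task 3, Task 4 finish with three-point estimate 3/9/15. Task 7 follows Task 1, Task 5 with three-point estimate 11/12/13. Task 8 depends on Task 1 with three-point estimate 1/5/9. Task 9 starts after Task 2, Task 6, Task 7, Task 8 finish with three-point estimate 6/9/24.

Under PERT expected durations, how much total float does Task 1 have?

11 weeks

te_Task 1 = (2 + 4·5 + 14)/6 = 36/6 = 6
te_Task 2 = (1 + 4·5 + 21)/6 = 42/6 = 7
te_Task 3 = (8 + 4·12 + 22)/6 = 78/6 = 13
te_Task 4 = (8 + 4·9 + 10)/6 = 54/6 = 9
te_Task 5 = (4 + 4·6 + 20)/6 = 48/6 = 8
te_Task 6 = (3 + 4·9 + 15)/6 = 54/6 = 9
te_Task 7 = (11 + 4·12 + 13)/6 = 72/6 = 12
te_Task 8 = (1 + 4·5 + 9)/6 = 30/6 = 5
te_Task 9 = (6 + 4·9 + 24)/6 = 66/6 = 11

Forward pass:
ES_Task 1 = 0; EF_Task 1 = 6
ES_Task 2 = 0; EF_Task 2 = 7
ES_Task 3 = 0; EF_Task 3 = 13
ES_Task 4 = 0; EF_Task 4 = 9
ES_Task 5 = 9; EF_Task 5 = 9+8 = 17
ES_Task 6 = max(EF_Task 3=13, EF_Task 4=9) = 13; EF_Task 6 = 13+9 = 22
ES_Task 7 = max(EF_Task 1=6, EF_Task 5=17) = 17; EF_Task 7 = 17+12 = 29
ES_Task 8 = 6; EF_Task 8 = 6+5 = 11
ES_Task 9 = max(EF_Task 2=7, EF_Task 6=22, EF_Task 7=29, EF_Task 8=11) = 29; EF_Task 9 = 29+11 = 40
Expected project duration μ = 40 weeks. Critical path: Task 4 → Task 5 → Task 7 → Task 9.

Backward pass:
LF_Task 9 = 40; LS_Task 9 = 40−11 = 29
LF_Task 8 = LS_Task 9 = 29; LS_Task 8 = 29−5 = 24
LF_Task 7 = LS_Task 9 = 29; LS_Task 7 = 29−12 = 17
LF_Task 6 = LS_Task 9 = 29; LS_Task 6 = 29−9 = 20
LF_Task 5 = LS_Task 7 = 17; LS_Task 5 = 17−8 = 9
LF_Task 4 = min(LS_Task 5=9, LS_Task 6=20) = 9; LS_Task 4 = 9−9 = 0
LF_Task 3 = LS_Task 6 = 20; LS_Task 3 = 20−13 = 7
LF_Task 2 = LS_Task 9 = 29; LS_Task 2 = 29−7 = 22
LF_Task 1 = min(LS_Task 7=17, LS_Task 8=24) = 17; LS_Task 1 = 17−6 = 11
Slack_Task 1 = LS_Task 1 − ES_Task 1 = 11 − 0 = 11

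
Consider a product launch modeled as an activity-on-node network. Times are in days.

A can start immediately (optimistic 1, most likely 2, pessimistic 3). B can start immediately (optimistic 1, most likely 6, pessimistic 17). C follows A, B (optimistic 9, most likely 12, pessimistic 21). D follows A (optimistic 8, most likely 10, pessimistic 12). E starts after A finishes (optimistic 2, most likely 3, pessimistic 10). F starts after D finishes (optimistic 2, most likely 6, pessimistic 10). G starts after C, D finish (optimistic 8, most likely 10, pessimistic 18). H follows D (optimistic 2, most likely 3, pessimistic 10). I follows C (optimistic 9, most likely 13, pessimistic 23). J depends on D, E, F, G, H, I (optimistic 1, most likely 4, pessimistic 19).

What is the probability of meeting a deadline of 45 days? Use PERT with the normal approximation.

te_A = (1 + 4·2 + 3)/6 = 12/6 = 2; σ²_A = ((3−1)/6)² = 0.111
te_B = (1 + 4·6 + 17)/6 = 42/6 = 7; σ²_B = ((17−1)/6)² = 7.111
te_C = (9 + 4·12 + 21)/6 = 78/6 = 13; σ²_C = ((21−9)/6)² = 4.000
te_D = (8 + 4·10 + 12)/6 = 60/6 = 10; σ²_D = ((12−8)/6)² = 0.444
te_E = (2 + 4·3 + 10)/6 = 24/6 = 4; σ²_E = ((10−2)/6)² = 1.778
te_F = (2 + 4·6 + 10)/6 = 36/6 = 6; σ²_F = ((10−2)/6)² = 1.778
te_G = (8 + 4·10 + 18)/6 = 66/6 = 11; σ²_G = ((18−8)/6)² = 2.778
te_H = (2 + 4·3 + 10)/6 = 24/6 = 4; σ²_H = ((10−2)/6)² = 1.778
te_I = (9 + 4·13 + 23)/6 = 84/6 = 14; σ²_I = ((23−9)/6)² = 5.444
te_J = (1 + 4·4 + 19)/6 = 36/6 = 6; σ²_J = ((19−1)/6)² = 9.000

Forward pass:
ES_A = 0; EF_A = 2
ES_B = 0; EF_B = 7
ES_C = max(EF_A=2, EF_B=7) = 7; EF_C = 7+13 = 20
ES_D = 2; EF_D = 2+10 = 12
ES_E = 2; EF_E = 2+4 = 6
ES_F = 12; EF_F = 12+6 = 18
ES_G = max(EF_C=20, EF_D=12) = 20; EF_G = 20+11 = 31
ES_H = 12; EF_H = 12+4 = 16
ES_I = 20; EF_I = 20+14 = 34
ES_J = max(EF_D=12, EF_E=6, EF_F=18, EF_G=31, EF_H=16, EF_I=34) = 34; EF_J = 34+6 = 40
Expected project duration μ = 40 days. Critical path: B → C → I → J.

Variance along critical path = 7.111 + 4.000 + 5.444 + 9.000 = 25.556; σ = √25.556 = 5.055 days.
Z = (45 − 40) / 5.055 = 0.989
P(T ≤ 45) = Φ(0.989) ≈ 0.839

0.839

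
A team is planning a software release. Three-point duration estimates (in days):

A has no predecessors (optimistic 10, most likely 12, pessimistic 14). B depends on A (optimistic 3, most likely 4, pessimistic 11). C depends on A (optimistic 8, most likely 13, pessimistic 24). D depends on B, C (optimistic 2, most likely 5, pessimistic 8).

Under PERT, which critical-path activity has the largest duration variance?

te_A = (10 + 4·12 + 14)/6 = 72/6 = 12; σ²_A = ((14−10)/6)² = 0.444
te_B = (3 + 4·4 + 11)/6 = 30/6 = 5; σ²_B = ((11−3)/6)² = 1.778
te_C = (8 + 4·13 + 24)/6 = 84/6 = 14; σ²_C = ((24−8)/6)² = 7.111
te_D = (2 + 4·5 + 8)/6 = 30/6 = 5; σ²_D = ((8−2)/6)² = 1.000

Forward pass:
ES_A = 0; EF_A = 12
ES_B = 12; EF_B = 12+5 = 17
ES_C = 12; EF_C = 12+14 = 26
ES_D = max(EF_B=17, EF_C=26) = 26; EF_D = 26+5 = 31
Expected project duration μ = 31 days. Critical path: A → C → D.

Variances on critical path: σ²_A=0.444, σ²_C=7.111, σ²_D=1.000.
Largest is σ²_C = 7.111.

C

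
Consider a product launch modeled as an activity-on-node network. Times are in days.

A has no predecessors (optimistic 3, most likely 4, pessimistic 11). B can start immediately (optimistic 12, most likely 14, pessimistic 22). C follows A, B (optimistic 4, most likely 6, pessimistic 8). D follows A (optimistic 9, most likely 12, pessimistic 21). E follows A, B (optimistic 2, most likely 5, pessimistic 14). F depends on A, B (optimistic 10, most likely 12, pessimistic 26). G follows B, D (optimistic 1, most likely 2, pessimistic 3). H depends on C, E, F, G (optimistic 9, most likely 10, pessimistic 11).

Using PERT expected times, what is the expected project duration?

te_A = (3 + 4·4 + 11)/6 = 30/6 = 5
te_B = (12 + 4·14 + 22)/6 = 90/6 = 15
te_C = (4 + 4·6 + 8)/6 = 36/6 = 6
te_D = (9 + 4·12 + 21)/6 = 78/6 = 13
te_E = (2 + 4·5 + 14)/6 = 36/6 = 6
te_F = (10 + 4·12 + 26)/6 = 84/6 = 14
te_G = (1 + 4·2 + 3)/6 = 12/6 = 2
te_H = (9 + 4·10 + 11)/6 = 60/6 = 10

Forward pass:
ES_A = 0; EF_A = 5
ES_B = 0; EF_B = 15
ES_C = max(EF_A=5, EF_B=15) = 15; EF_C = 15+6 = 21
ES_D = 5; EF_D = 5+13 = 18
ES_E = max(EF_A=5, EF_B=15) = 15; EF_E = 15+6 = 21
ES_F = max(EF_A=5, EF_B=15) = 15; EF_F = 15+14 = 29
ES_G = max(EF_B=15, EF_D=18) = 18; EF_G = 18+2 = 20
ES_H = max(EF_C=21, EF_E=21, EF_F=29, EF_G=20) = 29; EF_H = 29+10 = 39
Expected project duration μ = 39 days. Critical path: B → F → H.

39 days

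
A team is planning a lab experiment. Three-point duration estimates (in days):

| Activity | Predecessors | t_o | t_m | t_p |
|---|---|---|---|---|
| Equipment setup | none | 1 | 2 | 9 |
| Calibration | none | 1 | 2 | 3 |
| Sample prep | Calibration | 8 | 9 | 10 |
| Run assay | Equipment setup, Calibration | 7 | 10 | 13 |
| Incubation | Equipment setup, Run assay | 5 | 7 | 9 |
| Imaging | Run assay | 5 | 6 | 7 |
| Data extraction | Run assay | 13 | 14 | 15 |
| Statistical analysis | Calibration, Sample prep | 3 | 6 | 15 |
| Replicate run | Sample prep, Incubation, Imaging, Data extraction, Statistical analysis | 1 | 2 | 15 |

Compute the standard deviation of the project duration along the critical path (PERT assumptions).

te_Equipment setup = (1 + 4·2 + 9)/6 = 18/6 = 3; σ²_Equipment setup = ((9−1)/6)² = 1.778
te_Calibration = (1 + 4·2 + 3)/6 = 12/6 = 2; σ²_Calibration = ((3−1)/6)² = 0.111
te_Sample prep = (8 + 4·9 + 10)/6 = 54/6 = 9; σ²_Sample prep = ((10−8)/6)² = 0.111
te_Run assay = (7 + 4·10 + 13)/6 = 60/6 = 10; σ²_Run assay = ((13−7)/6)² = 1.000
te_Incubation = (5 + 4·7 + 9)/6 = 42/6 = 7; σ²_Incubation = ((9−5)/6)² = 0.444
te_Imaging = (5 + 4·6 + 7)/6 = 36/6 = 6; σ²_Imaging = ((7−5)/6)² = 0.111
te_Data extraction = (13 + 4·14 + 15)/6 = 84/6 = 14; σ²_Data extraction = ((15−13)/6)² = 0.111
te_Statistical analysis = (3 + 4·6 + 15)/6 = 42/6 = 7; σ²_Statistical analysis = ((15−3)/6)² = 4.000
te_Replicate run = (1 + 4·2 + 15)/6 = 24/6 = 4; σ²_Replicate run = ((15−1)/6)² = 5.444

Forward pass:
ES_Equipment setup = 0; EF_Equipment setup = 3
ES_Calibration = 0; EF_Calibration = 2
ES_Sample prep = 2; EF_Sample prep = 2+9 = 11
ES_Run assay = max(EF_Equipment setup=3, EF_Calibration=2) = 3; EF_Run assay = 3+10 = 13
ES_Incubation = max(EF_Equipment setup=3, EF_Run assay=13) = 13; EF_Incubation = 13+7 = 20
ES_Imaging = 13; EF_Imaging = 13+6 = 19
ES_Data extraction = 13; EF_Data extraction = 13+14 = 27
ES_Statistical analysis = max(EF_Calibration=2, EF_Sample prep=11) = 11; EF_Statistical analysis = 11+7 = 18
ES_Replicate run = max(EF_Sample prep=11, EF_Incubation=20, EF_Imaging=19, EF_Data extraction=27, EF_Statistical analysis=18) = 27; EF_Replicate run = 27+4 = 31
Expected project duration μ = 31 days. Critical path: Equipment setup → Run assay → Data extraction → Replicate run.

Variance along critical path = 1.778 + 1.000 + 0.111 + 5.444 = 8.333
σ = √8.333 = 2.887 days

2.89 days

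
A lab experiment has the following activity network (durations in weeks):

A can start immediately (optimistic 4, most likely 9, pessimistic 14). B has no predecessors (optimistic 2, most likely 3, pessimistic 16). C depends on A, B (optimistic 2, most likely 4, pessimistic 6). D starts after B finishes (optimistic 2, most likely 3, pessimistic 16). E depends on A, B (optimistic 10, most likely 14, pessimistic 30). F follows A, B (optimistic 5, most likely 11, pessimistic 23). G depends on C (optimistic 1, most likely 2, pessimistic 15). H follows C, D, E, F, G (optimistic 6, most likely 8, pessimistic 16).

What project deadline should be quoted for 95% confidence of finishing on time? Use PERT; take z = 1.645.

40.7 weeks

te_A = (4 + 4·9 + 14)/6 = 54/6 = 9; σ²_A = ((14−4)/6)² = 2.778
te_B = (2 + 4·3 + 16)/6 = 30/6 = 5; σ²_B = ((16−2)/6)² = 5.444
te_C = (2 + 4·4 + 6)/6 = 24/6 = 4; σ²_C = ((6−2)/6)² = 0.444
te_D = (2 + 4·3 + 16)/6 = 30/6 = 5; σ²_D = ((16−2)/6)² = 5.444
te_E = (10 + 4·14 + 30)/6 = 96/6 = 16; σ²_E = ((30−10)/6)² = 11.111
te_F = (5 + 4·11 + 23)/6 = 72/6 = 12; σ²_F = ((23−5)/6)² = 9.000
te_G = (1 + 4·2 + 15)/6 = 24/6 = 4; σ²_G = ((15−1)/6)² = 5.444
te_H = (6 + 4·8 + 16)/6 = 54/6 = 9; σ²_H = ((16−6)/6)² = 2.778

Forward pass:
ES_A = 0; EF_A = 9
ES_B = 0; EF_B = 5
ES_C = max(EF_A=9, EF_B=5) = 9; EF_C = 9+4 = 13
ES_D = 5; EF_D = 5+5 = 10
ES_E = max(EF_A=9, EF_B=5) = 9; EF_E = 9+16 = 25
ES_F = max(EF_A=9, EF_B=5) = 9; EF_F = 9+12 = 21
ES_G = 13; EF_G = 13+4 = 17
ES_H = max(EF_C=13, EF_D=10, EF_E=25, EF_F=21, EF_G=17) = 25; EF_H = 25+9 = 34
Expected project duration μ = 34 weeks. Critical path: A → E → H.

Variance along critical path = 2.778 + 11.111 + 2.778 = 16.667; σ = 4.082 weeks.
D = μ + z·σ = 34 + 1.645·4.082 = 40.7 weeks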